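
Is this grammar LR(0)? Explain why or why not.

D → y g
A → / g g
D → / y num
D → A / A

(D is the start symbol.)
Yes, the grammar is LR(0)

A grammar is LR(0) if no state in the canonical LR(0) collection has:
  - both a shift item (dot before a terminal) and a complete item (shift-reduce conflict), or
  - two or more complete items (reduce-reduce conflict; the accept item [D' → D .] counts as a complete item here).

Augment with D' → D and build the canonical LR(0) collection (I0 = CLOSURE({[D' → . D]}), then GOTO on every symbol after a dot until no new states appear). It has 13 states:
  I0: { [A → . / g g], [D → . / y num], [D → . A / A], [D → . y g], [D' → . D] }  — shift
  I1: { [A → / . g g], [D → / . y num] }  — shift
  I2: { [D → A . / A] }  — shift
  I3: { [D' → D .] }  — accept
  I4: { [D → y . g] }  — shift
  I5: { [D → y g .] }  — reduce
  I6: { [A → . / g g], [D → A / . A] }  — shift
  I7: { [A → / . g g] }  — shift
  I8: { [D → A / A .] }  — reduce
  I9: { [A → / g . g] }  — shift
  I10: { [A → / g g .] }  — reduce
  I11: { [D → / y . num] }  — shift
  I12: { [D → / y num .] }  — reduce

Every state is either a pure shift/goto state or contains exactly one complete item and nothing to shift — no conflicts. The grammar is LR(0).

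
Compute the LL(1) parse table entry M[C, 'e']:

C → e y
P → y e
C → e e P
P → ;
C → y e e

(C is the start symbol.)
C → e y, C → e e P

To find M[C, 'e'], we find productions for C where 'e' is in the predict set (PREDICT(N → α) = (FIRST(α) \ {ε}) ∪ (FOLLOW(N) if α ⇒* ε)).

C → e y: PREDICT = { 'e' }
  'e' is in predict set, so this production goes in M[C, 'e']
C → e e P: PREDICT = { 'e' }
  'e' is in predict set, so this production goes in M[C, 'e']
C → y e e: PREDICT = { 'y' }

M[C, 'e'] = C → e y, C → e e P  (a multiply-defined cell — the grammar is not LL(1))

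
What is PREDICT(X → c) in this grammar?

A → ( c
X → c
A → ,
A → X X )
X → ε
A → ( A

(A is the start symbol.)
PREDICT(X → c) = (FIRST(RHS) \ {ε}) ∪ (FOLLOW(X) if ε ∈ FIRST(RHS), i.e. RHS ⇒* ε)
FIRST(c) = { 'c' }
ε ∉ FIRST(c), so FOLLOW(X) is not added.
PREDICT(X → c) = { 'c' }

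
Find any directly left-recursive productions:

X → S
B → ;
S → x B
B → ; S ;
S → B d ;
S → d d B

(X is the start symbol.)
Direct left recursion occurs when N → N α for some non-terminal N (the right-hand side begins with the left-hand side itself).

X → S: starts with S
B → ;: starts with ';'
S → x B: starts with x
B → ; S ;: starts with ';'
S → B d ;: starts with B
S → d d B: starts with d

No direct left recursion found.

Answer: No direct left recursion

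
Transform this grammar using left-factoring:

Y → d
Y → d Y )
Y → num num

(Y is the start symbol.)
Left-factoring transforms A → αβ₁ | αβ₂ into A → αA' and A' → β₁ | β₂
(α is the longest common prefix among the alternatives). Repeat until
no nonterminal has two alternatives with a common prefix.

Round 1: Y has alternatives sharing prefix 'd'. Introduce Y': Y → d Y'
  Add: Y' → ε
  Add: Y' → Y )

No remaining common prefixes — done.

Resulting grammar:
Y → d Y'
Y' → ε
Y' → Y )
Y → num num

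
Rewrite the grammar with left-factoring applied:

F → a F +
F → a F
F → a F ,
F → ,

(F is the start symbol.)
F → a F F'
F' → +
F' → ε
F' → ,
F → ,

Left-factoring transforms A → αβ₁ | αβ₂ into A → αA' and A' → β₁ | β₂
(α is the longest common prefix among the alternatives). Repeat until
no nonterminal has two alternatives with a common prefix.

Round 1: F has alternatives sharing prefix 'a F'. Introduce F': F → a F F'
  Add: F' → +
  Add: F' → ε
  Add: F' → ,

No remaining common prefixes — done.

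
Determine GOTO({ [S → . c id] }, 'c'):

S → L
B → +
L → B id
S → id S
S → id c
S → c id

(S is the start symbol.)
GOTO(I, 'c') = CLOSURE({ [A → αX.β] : [A → α.Xβ] ∈ I, X = 'c' })

Items with dot before 'c', with the dot advanced:
  [S → . c id] → [S → c . id]
Closure adds nothing (no advanced item has the dot before a non-terminal).

GOTO = { [S → c . id] }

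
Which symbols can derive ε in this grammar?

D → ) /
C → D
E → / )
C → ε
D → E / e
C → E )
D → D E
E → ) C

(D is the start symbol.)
A non-terminal is nullable if it can derive ε (the empty string): either it has an ε-production, or it has a production whose right-hand side consists entirely of nullable non-terminals.

ε-productions: C → ε
So C is immediately nullable.
No further non-terminal can be added: every production for the remaining non-terminals contains a terminal or a non-nullable non-terminal.
Nullable = { 'C' }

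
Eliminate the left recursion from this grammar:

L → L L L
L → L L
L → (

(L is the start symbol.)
L is directly left-recursive. The standard transformation for
  A → A α₁ | ... | A α_m | β₁ | ... | β_n
is
  A  → β₁ A' | ... | β_n A'
  A' → α₁ A' | ... | α_m A' | ε

L → ( becomes L → ( L'
L → L L L becomes L' → L L L'
L → L L becomes L' → L L'
Add L' → ε

Resulting grammar:
L → ( L'
L' → L L L'
L' → L L'
L' → ε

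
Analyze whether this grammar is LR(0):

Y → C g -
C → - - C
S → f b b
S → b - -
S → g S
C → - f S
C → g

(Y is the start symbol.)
Yes, the grammar is LR(0)

A grammar is LR(0) if no state in the canonical LR(0) collection has:
  - both a shift item (dot before a terminal) and a complete item (shift-reduce conflict), or
  - two or more complete items (reduce-reduce conflict; the accept item [Y' → Y .] counts as a complete item here).

Augment with Y' → Y and build the canonical LR(0) collection (I0 = CLOSURE({[Y' → . Y]}), then GOTO on every symbol after a dot until no new states appear). It has 19 states:
  I0: { [C → . - - C], [C → . - f S], [C → . g], [Y → . C g -], [Y' → . Y] }  — shift
  I1: { [C → - . - C], [C → - . f S] }  — shift
  I2: { [Y → C . g -] }  — shift
  I3: { [Y' → Y .] }  — accept
  I4: { [C → g .] }  — reduce
  I5: { [Y → C g . -] }  — shift
  I6: { [Y → C g - .] }  — reduce
  I7: { [C → - - . C], [C → . - - C], [C → . - f S], [C → . g] }  — shift
  I8: { [C → - f . S], [S → . b - -], [S → . f b b], [S → . g S] }  — shift
  I9: { [C → - f S .] }  — reduce
  I10: { [S → b . - -] }  — shift
  I11: { [S → f . b b] }  — shift
  I12: { [S → . b - -], [S → . f b b], [S → . g S], [S → g . S] }  — shift
  I13: { [S → g S .] }  — reduce
  I14: { [S → f b . b] }  — shift
  I15: { [S → f b b .] }  — reduce
  I16: { [S → b - . -] }  — shift
  I17: { [S → b - - .] }  — reduce
  I18: { [C → - - C .] }  — reduce

Every state is either a pure shift/goto state or contains exactly one complete item and nothing to shift — no conflicts. The grammar is LR(0).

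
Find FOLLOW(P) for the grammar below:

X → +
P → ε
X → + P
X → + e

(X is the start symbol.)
{ $ }

To compute FOLLOW(P), find every occurrence of P on a right-hand side N → α P β: add FIRST(β) \ {ε}, and if β is empty or nullable also add FOLLOW(N). Iterate to a fixed point.

In X → + P: P is at the end, add FOLLOW(X)

The FOLLOW sets referred to above (computed the same way, to a fixed point):
  FOLLOW(X) = { $ }

Taking the union: FOLLOW(P) = { $ }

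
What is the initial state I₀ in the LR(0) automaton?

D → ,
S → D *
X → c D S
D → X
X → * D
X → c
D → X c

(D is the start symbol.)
{ [D → . ,], [D → . X c], [D → . X], [D' → . D], [X → . * D], [X → . c D S], [X → . c] }

First, augment the grammar with D' → D
I₀ = CLOSURE({ [D' → . D] }):
  [D' → . D] has the dot before D: add [D → . ,], [D → . X], [D → . X c]
  [D → . X] has the dot before X: add [X → . c D S], [X → . * D], [X → . c]
No further items can be added.

I₀ = { [D → . ,], [D → . X c], [D → . X], [D' → . D], [X → . * D], [X → . c D S], [X → . c] }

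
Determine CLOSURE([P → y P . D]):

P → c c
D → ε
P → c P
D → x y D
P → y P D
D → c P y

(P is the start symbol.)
Start with: [P → y P . D]
  [P → y P . D] has the dot before D: add [D → .], [D → . x y D], [D → . c P y]
No further items can be added.

CLOSURE = { [D → . c P y], [D → . x y D], [D → .], [P → y P . D] }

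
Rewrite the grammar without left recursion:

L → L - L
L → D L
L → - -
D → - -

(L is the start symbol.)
L is directly left-recursive. The standard transformation for
  A → A α₁ | ... | A α_m | β₁ | ... | β_n
is
  A  → β₁ A' | ... | β_n A'
  A' → α₁ A' | ... | α_m A' | ε

L → D L becomes L → D L L'
L → - - becomes L → - - L'
L → L - L becomes L' → - L L'
Add L' → ε

Productions for other non-terminals are unchanged:
  D → - -

Resulting grammar:
L → D L L'
L → - - L'
L' → - L L'
L' → ε
D → - -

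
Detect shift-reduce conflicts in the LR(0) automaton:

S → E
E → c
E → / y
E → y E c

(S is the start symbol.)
A shift-reduce conflict occurs when an LR(0) state has both:
  - a complete (reduce) item [A → α .] (dot at the end), and
  - a shift item [B → β . c γ] (dot before a terminal).

Augment with S' → S and build the canonical LR(0) collection (I0 = CLOSURE({[S' → . S]}), then GOTO on every symbol after a dot until no new states appear). It has 9 states:
  I0: { [E → . / y], [E → . c], [E → . y E c], [S → . E], [S' → . S] }  — shift
  I1: { [E → / . y] }  — shift
  I2: { [S → E .] }  — reduce
  I3: { [S' → S .] }  — accept
  I4: { [E → c .] }  — reduce
  I5: { [E → . / y], [E → . c], [E → . y E c], [E → y . E c] }  — shift
  I6: { [E → y E . c] }  — shift
  I7: { [E → y E c .] }  — reduce
  I8: { [E → / y .] }  — reduce

No state contains both a complete item and a shift item.

Answer: No shift-reduce conflicts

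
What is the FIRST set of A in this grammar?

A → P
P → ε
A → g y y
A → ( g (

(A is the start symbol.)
{ '(', 'g', ε }

FIRST sets of the other non-terminals involved (by the same procedure, iterated to a fixed point):
  FIRST(P) = { ε }

From A → P:
  - P is a non-terminal: add FIRST(P) \ {ε} = { }
    P is nullable and nothing follows, so the whole right-hand side can vanish: ε ∈ FIRST(A)
From A → g y y:
  - g is a terminal: add 'g' and stop
From A → ( g (:
  - '(' is a terminal: add '(' and stop

Collecting: FIRST(A) = { '(', 'g', ε }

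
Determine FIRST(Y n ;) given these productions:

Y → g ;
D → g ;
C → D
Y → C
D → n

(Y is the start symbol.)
FIRST sets of the non-terminals involved (from the grammar, by fixed-point iteration):
  FIRST(Y) = { 'g', 'n' }

To compute FIRST(Y n ;), process the symbols left to right:
Symbol Y is a non-terminal. Add FIRST(Y) \ {ε} = { 'g', 'n' }
Y is not nullable (ε ∉ FIRST(Y)), so stop here.
FIRST(Y n ;) = { 'g', 'n' }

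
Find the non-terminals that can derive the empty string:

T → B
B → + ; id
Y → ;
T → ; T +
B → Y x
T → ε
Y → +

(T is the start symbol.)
ε-productions: T → ε
So T is immediately nullable.
No further non-terminal can be added: every production for the remaining non-terminals contains a terminal or a non-nullable non-terminal.
Nullable = { 'T' }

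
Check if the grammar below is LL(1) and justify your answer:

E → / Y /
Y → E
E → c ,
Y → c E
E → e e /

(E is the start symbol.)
No. Predict set conflict for Y: { 'c' }

Relevant sets:
  FIRST(E) = { '/', 'c', 'e' }

For E:
  PREDICT(E → '/' Y '/') = { '/' }
  PREDICT(E → c ',') = { 'c' }
  PREDICT(E → e e '/') = { 'e' }
For Y:
  PREDICT(Y → E) = { '/', 'c', 'e' }
  PREDICT(Y → c E) = { 'c' }

Conflict found: Predict set conflict for Y: { 'c' }
The grammar is NOT LL(1).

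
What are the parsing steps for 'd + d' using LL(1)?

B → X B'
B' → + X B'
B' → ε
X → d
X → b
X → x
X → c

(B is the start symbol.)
LL(1) parsing maintains a stack (initially the start symbol over $) and the input. At each step: if the stack top is a terminal, match it against the current input token; if it is a non-terminal N, replace it with the RHS of M[N, lookahead] (the unique production whose predict set contains the lookahead).

Stack is shown with the top on the left.

Stack     Input    Action
-------------------------
B $       d + d $  output B → X B'
X B' $    d + d $  output X → d
d B' $    d + d $  match 'd'
B' $      + d $    output B' → + X B'
+ X B' $  + d $    match '+'
X B' $    d $      output X → d
d B' $    d $      match 'd'
B' $      $        output B' → ε
$         $        accept

The string is accepted.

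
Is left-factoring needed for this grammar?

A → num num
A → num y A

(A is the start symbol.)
Yes, A has productions with common prefix 'num'

Left-factoring is needed when two productions for the same non-terminal
share a common prefix on the right-hand side.

Productions for A:
  A → num num
  A → num y A

Found common prefix 'num' in productions for A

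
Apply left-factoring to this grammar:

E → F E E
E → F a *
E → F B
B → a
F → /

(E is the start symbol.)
Left-factoring transforms A → αβ₁ | αβ₂ into A → αA' and A' → β₁ | β₂
(α is the longest common prefix among the alternatives). Repeat until
no nonterminal has two alternatives with a common prefix.

Round 1: E has alternatives sharing prefix 'F'. Introduce E': E → F E'
  Add: E' → E E
  Add: E' → a *
  Add: E' → B

No remaining common prefixes — done.

Resulting grammar:
E → F E'
E' → E E
E' → a *
E' → B
B → a
F → /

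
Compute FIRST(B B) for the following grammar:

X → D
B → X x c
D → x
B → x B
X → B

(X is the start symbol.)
FIRST sets of the non-terminals involved (from the grammar, by fixed-point iteration):
  FIRST(B) = { 'x' }

To compute FIRST(B B), process the symbols left to right:
Symbol B is a non-terminal. Add FIRST(B) \ {ε} = { 'x' }
B is not nullable (ε ∉ FIRST(B)), so stop here.
FIRST(B B) = { 'x' }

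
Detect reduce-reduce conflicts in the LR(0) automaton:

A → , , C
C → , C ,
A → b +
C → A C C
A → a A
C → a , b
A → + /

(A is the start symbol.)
No reduce-reduce conflicts

A reduce-reduce conflict occurs when an LR(0) state has two complete items [A → α .] and [B → β .] — both call for a reduction, and with no lookahead the parser cannot choose between them.

Augment with A' → A and build the canonical LR(0) collection (I0 = CLOSURE({[A' → . A]}), then GOTO on every symbol after a dot until no new states appear). It has 22 states:
  I0: { [A → . + /], [A → . , , C], [A → . a A], [A → . b +], [A' → . A] }  — shift
  I1: { [A → + . /] }  — shift
  I2: { [A → , . , C] }  — shift
  I3: { [A' → A .] }  — accept
  I4: { [A → . + /], [A → . , , C], [A → . a A], [A → . b +], [A → a . A] }  — shift
  I5: { [A → b . +] }  — shift
  I6: { [A → b + .] }  — reduce
  I7: { [A → a A .] }  — reduce
  I8: { [A → , , . C], [A → . + /], [A → . , , C], [A → . a A], [A → . b +], [C → . , C ,], [C → . A C C], [C → . a , b] }  — shift
  I9: { [A → , . , C], [A → . + /], [A → . , , C], [A → . a A], [A → . b +], [C → , . C ,], [C → . , C ,], [C → . A C C], [C → . a , b] }  — shift
  I10: { [A → . + /], [A → . , , C], [A → . a A], [A → . b +], [C → . , C ,], [C → . A C C], [C → . a , b], [C → A . C C] }  — shift
  I11: { [A → , , C .] }  — reduce
  I12: { [A → . + /], [A → . , , C], [A → . a A], [A → . b +], [A → a . A], [C → a . , b] }  — shift
  I13: { [A → , . , C], [C → a , . b] }  — shift
  I14: { [C → a , b .] }  — reduce
  I15: { [A → . + /], [A → . , , C], [A → . a A], [A → . b +], [C → . , C ,], [C → . A C C], [C → . a , b], [C → A C . C] }  — shift
  I16: { [C → A C C .] }  — reduce
  I17: { [A → , , . C], [A → , . , C], [A → . + /], [A → . , , C], [A → . a A], [A → . b +], [C → , . C ,], [C → . , C ,], [C → . A C C], [C → . a , b] }  — shift
  I18: { [C → , C . ,] }  — shift
  I19: { [C → , C , .] }  — reduce
  I20: { [A → , , C .], [C → , C . ,] }  — shift, reduce
  I21: { [A → + / .] }  — reduce

No state contains more than one complete item.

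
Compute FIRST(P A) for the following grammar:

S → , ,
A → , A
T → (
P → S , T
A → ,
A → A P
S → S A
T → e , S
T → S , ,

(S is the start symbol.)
FIRST sets of the non-terminals involved (from the grammar, by fixed-point iteration):
  FIRST(P) = { ',' }

To compute FIRST(P A), process the symbols left to right:
Symbol P is a non-terminal. Add FIRST(P) \ {ε} = { ',' }
P is not nullable (ε ∉ FIRST(P)), so stop here.
FIRST(P A) = { ',' }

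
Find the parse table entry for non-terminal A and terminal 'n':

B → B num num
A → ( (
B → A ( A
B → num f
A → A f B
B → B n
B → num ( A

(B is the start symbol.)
Empty (error entry)

To find M[A, 'n'], we find productions for A where 'n' is in the predict set (PREDICT(N → α) = (FIRST(α) \ {ε}) ∪ (FOLLOW(N) if α ⇒* ε)).

Relevant sets:
  FIRST(A) = { '(' }

A → ( (: PREDICT = { '(' }
A → A f B: PREDICT = { '(' }

M[A, 'n'] is empty (no production applies)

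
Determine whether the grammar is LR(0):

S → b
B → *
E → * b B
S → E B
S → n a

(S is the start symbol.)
Yes, the grammar is LR(0)

Augment with S' → S and build the canonical LR(0) collection (I0 = CLOSURE({[S' → . S]}), then GOTO on every symbol after a dot until no new states appear). It has 11 states:
  I0: { [E → . * b B], [S → . E B], [S → . b], [S → . n a], [S' → . S] }  — shift
  I1: { [E → * . b B] }  — shift
  I2: { [B → . *], [S → E . B] }  — shift
  I3: { [S' → S .] }  — accept
  I4: { [S → b .] }  — reduce
  I5: { [S → n . a] }  — shift
  I6: { [S → n a .] }  — reduce
  I7: { [B → * .] }  — reduce
  I8: { [S → E B .] }  — reduce
  I9: { [B → . *], [E → * b . B] }  — shift
  I10: { [E → * b B .] }  — reduce

Every state is either a pure shift/goto state or contains exactly one complete item and nothing to shift — no conflicts. The grammar is LR(0).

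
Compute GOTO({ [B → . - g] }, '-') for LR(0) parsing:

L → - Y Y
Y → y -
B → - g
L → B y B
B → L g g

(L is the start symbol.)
GOTO(I, '-') = CLOSURE({ [A → αX.β] : [A → α.Xβ] ∈ I, X = '-' })

Items with dot before '-', with the dot advanced:
  [B → . - g] → [B → - . g]
Closure adds nothing (no advanced item has the dot before a non-terminal).

GOTO = { [B → - . g] }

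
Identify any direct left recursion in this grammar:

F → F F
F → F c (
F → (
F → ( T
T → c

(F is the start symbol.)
Yes, F is left-recursive

F → F F: LEFT RECURSIVE (starts with F)
F → F c (: LEFT RECURSIVE (starts with F)
F → (: starts with '('
F → ( T: starts with '('
T → c: starts with c

The grammar has direct left recursion on: F.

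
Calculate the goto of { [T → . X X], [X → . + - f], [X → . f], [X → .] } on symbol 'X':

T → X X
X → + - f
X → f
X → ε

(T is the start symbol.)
{ [T → X . X], [X → . + - f], [X → . f], [X → .] }

GOTO(I, 'X') = CLOSURE({ [A → αX.β] : [A → α.Xβ] ∈ I, X = 'X' })

Items with dot before 'X', with the dot advanced:
  [T → . X X] → [T → X . X]
Closure of the advanced items:
  [T → X . X] has the dot before X: add [X → . + - f], [X → . f], [X → .]

GOTO = { [T → X . X], [X → . + - f], [X → . f], [X → .] }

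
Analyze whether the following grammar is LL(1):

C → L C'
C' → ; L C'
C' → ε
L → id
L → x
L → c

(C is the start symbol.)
Yes, the grammar is LL(1).

A grammar is LL(1) if for each non-terminal N with multiple productions, the predict sets of those productions are pairwise disjoint, where PREDICT(N → α) = (FIRST(α) \ {ε}) ∪ (FOLLOW(N) if α ⇒* ε).

Relevant sets:
  FOLLOW(C') = { $ }

For C':
  PREDICT(C' → ';' L C') = { ';' }
  PREDICT(C' → ε) = { $ }
For L:
  PREDICT(L → id) = { 'id' }
  PREDICT(L → x) = { 'x' }
  PREDICT(L → c) = { 'c' }
C has a single production, so nothing to check there.

All predict sets are disjoint. The grammar IS LL(1).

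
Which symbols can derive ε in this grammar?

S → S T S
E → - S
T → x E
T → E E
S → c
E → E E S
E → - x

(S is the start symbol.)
There are no ε-productions, so no non-terminal can derive ε.
No non-terminals are nullable.

Answer: None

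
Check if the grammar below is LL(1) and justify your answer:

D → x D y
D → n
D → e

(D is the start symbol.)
For D:
  PREDICT(D → x D y) = { 'x' }
  PREDICT(D → n) = { 'n' }
  PREDICT(D → e) = { 'e' }

All predict sets are disjoint. The grammar IS LL(1).

Answer: Yes, the grammar is LL(1).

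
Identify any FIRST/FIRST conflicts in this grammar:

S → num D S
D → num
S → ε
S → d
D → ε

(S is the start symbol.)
No FIRST/FIRST conflicts.

Productions for S:
  S → num D S: FIRST = { 'num' }
  S → ε: FIRST = { ε }
  S → d: FIRST = { 'd' }
Productions for D:
  D → num: FIRST = { 'num' }
  D → ε: FIRST = { ε }

All alternatives of each non-terminal have pairwise disjoint FIRST sets.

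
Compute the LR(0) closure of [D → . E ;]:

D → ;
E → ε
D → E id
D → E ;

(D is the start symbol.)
Start with: [D → . E ;]
  [D → . E ;] has the dot before E: add [E → .]
No further items can be added.

CLOSURE = { [D → . E ;], [E → .] }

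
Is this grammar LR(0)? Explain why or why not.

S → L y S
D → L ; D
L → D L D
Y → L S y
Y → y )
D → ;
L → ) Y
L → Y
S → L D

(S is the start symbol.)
Augment with S' → S and build the canonical LR(0) collection (I0 = CLOSURE({[S' → . S]}), then GOTO on every symbol after a dot until no new states appear). It has 21 states:
  I0: { [D → . ;], [D → . L ; D], [L → . ) Y], [L → . D L D], [L → . Y], [S → . L D], [S → . L y S], [S' → . S], [Y → . L S y], [Y → . y )] }  — shift
  I1: { [D → . ;], [D → . L ; D], [L → ) . Y], [L → . ) Y], [L → . D L D], [L → . Y], [Y → . L S y], [Y → . y )] }  — shift
  I2: { [D → ; .] }  — reduce
  I3: { [D → . ;], [D → . L ; D], [L → . ) Y], [L → . D L D], [L → . Y], [L → D . L D], [Y → . L S y], [Y → . y )] }  — shift
  I4: { [D → . ;], [D → . L ; D], [D → L . ; D], [L → . ) Y], [L → . D L D], [L → . Y], [S → . L D], [S → . L y S], [S → L . D], [S → L . y S], [Y → . L S y], [Y → . y )], [Y → L . S y] }  — shift
  I5: { [S' → S .] }  — accept
  I6: { [L → Y .] }  — reduce
  I7: { [Y → y . )] }  — shift
  I8: { [Y → y ) .] }  — reduce
  I9: { [D → . ;], [D → . L ; D], [D → ; .], [D → L ; . D], [L → . ) Y], [L → . D L D], [L → . Y], [Y → . L S y], [Y → . y )] }  — shift, reduce
  I10: { [D → . ;], [D → . L ; D], [L → . ) Y], [L → . D L D], [L → . Y], [L → D . L D], [S → L D .], [Y → . L S y], [Y → . y )] }  — shift, reduce
  I11: { [Y → L S . y] }  — shift
  I12: { [D → . ;], [D → . L ; D], [L → . ) Y], [L → . D L D], [L → . Y], [S → . L D], [S → . L y S], [S → L y . S], [Y → . L S y], [Y → . y )], [Y → y . )] }  — shift
  I13: { [D → . ;], [D → . L ; D], [L → ) . Y], [L → . ) Y], [L → . D L D], [L → . Y], [Y → . L S y], [Y → . y )], [Y → y ) .] }  — shift, reduce
  I14: { [S → L y S .] }  — reduce
  I15: { [D → . ;], [D → . L ; D], [D → L . ; D], [L → . ) Y], [L → . D L D], [L → . Y], [S → . L D], [S → . L y S], [Y → . L S y], [Y → . y )], [Y → L . S y] }  — shift
  I16: { [L → ) Y .], [L → Y .] }  — 2 reduces
  I17: { [Y → L S y .] }  — reduce
  I18: { [D → . ;], [D → . L ; D], [D → L . ; D], [L → . ) Y], [L → . D L D], [L → . Y], [L → D L . D], [S → . L D], [S → . L y S], [Y → . L S y], [Y → . y )], [Y → L . S y] }  — shift
  I19: { [D → . ;], [D → . L ; D], [L → . ) Y], [L → . D L D], [L → . Y], [L → D . L D], [L → D L D .], [Y → . L S y], [Y → . y )] }  — shift, reduce
  I20: { [D → . ;], [D → . L ; D], [D → L ; D .], [L → . ) Y], [L → . D L D], [L → . Y], [L → D . L D], [Y → . L S y], [Y → . y )] }  — shift, reduce

Conflict in state I9:
  Shift-reduce conflict between [D → ; .] and [D → . ;]
So the grammar is NOT LR(0).

Answer: No. Shift-reduce conflict between [D → ; .] and [D → . ;]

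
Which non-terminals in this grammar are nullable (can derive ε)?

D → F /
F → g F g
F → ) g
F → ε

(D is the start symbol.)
ε-productions: F → ε
So F is immediately nullable.
No further non-terminal can be added: every production for the remaining non-terminals contains a terminal or a non-nullable non-terminal.
Nullable = { 'F' }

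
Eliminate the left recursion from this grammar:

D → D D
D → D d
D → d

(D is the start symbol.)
D is directly left-recursive. The standard transformation for
  A → A α₁ | ... | A α_m | β₁ | ... | β_n
is
  A  → β₁ A' | ... | β_n A'
  A' → α₁ A' | ... | α_m A' | ε

D → d becomes D → d D'
D → D D becomes D' → D D'
D → D d becomes D' → d D'
Add D' → ε

Resulting grammar:
D → d D'
D' → D D'
D' → d D'
D' → ε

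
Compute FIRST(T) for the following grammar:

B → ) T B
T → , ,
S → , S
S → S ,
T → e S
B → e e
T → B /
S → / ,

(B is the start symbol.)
To compute FIRST(T), examine every production with T on the left-hand side, reading each right-hand side left to right until a non-nullable symbol is reached.

FIRST sets of the other non-terminals involved (by the same procedure, iterated to a fixed point):
  FIRST(B) = { ')', 'e' }

From T → , ,:
  - ',' is a terminal: add ',' and stop
From T → e S:
  - e is a terminal: add 'e' and stop
From T → B /:
  - B is a non-terminal: add FIRST(B) \ {ε} = { ')', 'e' }
    B is not nullable, so stop

Collecting: FIRST(T) = { ')', ',', 'e' }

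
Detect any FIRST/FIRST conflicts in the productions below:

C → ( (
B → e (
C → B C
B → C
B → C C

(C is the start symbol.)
FIRST sets of the non-terminals at (or reachable through a nullable prefix from) the front of some alternative:
  FIRST(B) = { '(', 'e' }
  FIRST(C) = { '(', 'e' }

Productions for C:
  C → ( (: FIRST = { '(' }
  C → B C: FIRST = { '(', 'e' }
Productions for B:
  B → e (: FIRST = { 'e' }
  B → C: FIRST = { '(', 'e' }
  B → C C: FIRST = { '(', 'e' }

Conflict for C: C → ( ( and C → B C
  Overlap: { '(' }
Conflict for B: B → e ( and B → C
  Overlap: { 'e' }
Conflict for B: B → e ( and B → C C
  Overlap: { 'e' }
Conflict for B: B → C and B → C C
  Overlap: { '(', 'e' }

Answer: Yes. C → '(' '(' / C → B C on { '(' }; B → e '(' / B → C on { 'e' }; B → e '(' / B → C C on { 'e' }; B → C / B → C C on { '(', 'e' }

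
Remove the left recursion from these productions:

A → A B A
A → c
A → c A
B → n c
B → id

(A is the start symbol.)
A → c A'
A → c A A'
A' → B A A'
A' → ε
B → n c
B → id

A is directly left-recursive. The standard transformation for
  A → A α₁ | ... | A α_m | β₁ | ... | β_n
is
  A  → β₁ A' | ... | β_n A'
  A' → α₁ A' | ... | α_m A' | ε

A → c becomes A → c A'
A → c A becomes A → c A A'
A → A B A becomes A' → B A A'
Add A' → ε

Productions for other non-terminals are unchanged:
  B → n c
  B → id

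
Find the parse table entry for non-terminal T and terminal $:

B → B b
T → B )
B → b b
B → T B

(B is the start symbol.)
Empty (error entry)

To find M[T, $], we find productions for T where $ is in the predict set (PREDICT(N → α) = (FIRST(α) \ {ε}) ∪ (FOLLOW(N) if α ⇒* ε)).

Relevant sets:
  FIRST(B) = { 'b' }

T → B ): PREDICT = { 'b' }

M[T, $] is empty (no production applies)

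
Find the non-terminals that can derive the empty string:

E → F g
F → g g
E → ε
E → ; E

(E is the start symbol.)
ε-productions: E → ε
So E is immediately nullable.
No further non-terminal can be added: every production for the remaining non-terminals contains a terminal or a non-nullable non-terminal.
Nullable = { 'E' }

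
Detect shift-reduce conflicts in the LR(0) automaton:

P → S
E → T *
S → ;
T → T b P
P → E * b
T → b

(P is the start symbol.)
A shift-reduce conflict occurs when an LR(0) state has both:
  - a complete (reduce) item [A → α .] (dot at the end), and
  - a shift item [B → β . c γ] (dot before a terminal).

Augment with P' → P and build the canonical LR(0) collection (I0 = CLOSURE({[P' → . P]}), then GOTO on every symbol after a dot until no new states appear). It has 12 states:
  I0: { [E → . T *], [P → . E * b], [P → . S], [P' → . P], [S → . ;], [T → . T b P], [T → . b] }  — shift
  I1: { [S → ; .] }  — reduce
  I2: { [P → E . * b] }  — shift
  I3: { [P' → P .] }  — accept
  I4: { [P → S .] }  — reduce
  I5: { [E → T . *], [T → T . b P] }  — shift
  I6: { [T → b .] }  — reduce
  I7: { [E → T * .] }  — reduce
  I8: { [E → . T *], [P → . E * b], [P → . S], [S → . ;], [T → . T b P], [T → . b], [T → T b . P] }  — shift
  I9: { [T → T b P .] }  — reduce
  I10: { [P → E * . b] }  — shift
  I11: { [P → E * b .] }  — reduce

No state contains both a complete item and a shift item.

Answer: No shift-reduce conflicts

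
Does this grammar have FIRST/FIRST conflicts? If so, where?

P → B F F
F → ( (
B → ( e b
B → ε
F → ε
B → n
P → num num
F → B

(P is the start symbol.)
Yes. F → '(' '(' / F → B on { '(' }; F → ε / F → B on { ε }

FIRST sets of the non-terminals at (or reachable through a nullable prefix from) the front of some alternative:
  FIRST(B) = { '(', 'n', ε }
  FIRST(F) = { '(', 'n', ε }

Productions for P:
  P → B F F: FIRST = { '(', 'n', ε }
  P → num num: FIRST = { 'num' }
Productions for F:
  F → ( (: FIRST = { '(' }
  F → ε: FIRST = { ε }
  F → B: FIRST = { '(', 'n', ε }
Productions for B:
  B → ( e b: FIRST = { '(' }
  B → ε: FIRST = { ε }
  B → n: FIRST = { 'n' }

Conflict for F: F → ( ( and F → B
  Overlap: { '(' }
Conflict for F: F → ε and F → B
  Overlap: { ε }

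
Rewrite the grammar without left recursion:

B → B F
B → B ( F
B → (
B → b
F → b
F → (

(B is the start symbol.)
B is directly left-recursive. The standard transformation for
  A → A α₁ | ... | A α_m | β₁ | ... | β_n
is
  A  → β₁ A' | ... | β_n A'
  A' → α₁ A' | ... | α_m A' | ε

B → ( becomes B → ( B'
B → b becomes B → b B'
B → B F becomes B' → F B'
B → B ( F becomes B' → ( F B'
Add B' → ε

Productions for other non-terminals are unchanged:
  F → b
  F → (

Resulting grammar:
B → ( B'
B → b B'
B' → F B'
B' → ( F B'
B' → ε
F → b
F → (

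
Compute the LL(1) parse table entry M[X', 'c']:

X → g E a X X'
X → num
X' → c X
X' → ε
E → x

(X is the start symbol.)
X' → c X, X' → ε

To find M[X', 'c'], we find productions for X' where 'c' is in the predict set (PREDICT(N → α) = (FIRST(α) \ {ε}) ∪ (FOLLOW(N) if α ⇒* ε)).

Relevant sets:
  FOLLOW(X') = { $, 'c' }

X' → c X: PREDICT = { 'c' }
  'c' is in predict set, so this production goes in M[X', 'c']
X' → ε: PREDICT = { $, 'c' }
  'c' is in predict set, so this production goes in M[X', 'c']

M[X', 'c'] = X' → c X, X' → ε  (a multiply-defined cell — the grammar is not LL(1))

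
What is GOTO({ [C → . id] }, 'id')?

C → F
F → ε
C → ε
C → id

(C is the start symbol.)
GOTO(I, 'id') = CLOSURE({ [A → αX.β] : [A → α.Xβ] ∈ I, X = 'id' })

Items with dot before 'id', with the dot advanced:
  [C → . id] → [C → id .]
Closure adds nothing (no advanced item has the dot before a non-terminal).

GOTO = { [C → id .] }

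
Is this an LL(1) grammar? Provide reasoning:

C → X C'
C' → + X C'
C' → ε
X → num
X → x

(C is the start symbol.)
Yes, the grammar is LL(1).

A grammar is LL(1) if for each non-terminal N with multiple productions, the predict sets of those productions are pairwise disjoint, where PREDICT(N → α) = (FIRST(α) \ {ε}) ∪ (FOLLOW(N) if α ⇒* ε).

Relevant sets:
  FOLLOW(C') = { $ }

For C':
  PREDICT(C' → '+' X C') = { '+' }
  PREDICT(C' → ε) = { $ }
For X:
  PREDICT(X → num) = { 'num' }
  PREDICT(X → x) = { 'x' }
C has a single production, so nothing to check there.

All predict sets are disjoint. The grammar IS LL(1).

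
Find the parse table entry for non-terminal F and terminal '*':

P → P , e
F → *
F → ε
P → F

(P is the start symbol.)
F → *

To find M[F, '*'], we find productions for F where '*' is in the predict set (PREDICT(N → α) = (FIRST(α) \ {ε}) ∪ (FOLLOW(N) if α ⇒* ε)).

Relevant sets:
  FOLLOW(F) = { $, ',' }

F → *: PREDICT = { '*' }
  '*' is in predict set, so this production goes in M[F, '*']
F → ε: PREDICT = { $, ',' }

M[F, '*'] = F → *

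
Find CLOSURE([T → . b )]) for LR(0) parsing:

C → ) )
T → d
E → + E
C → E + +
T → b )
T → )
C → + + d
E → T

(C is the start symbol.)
To compute CLOSURE, for each item [A → α.Bβ] where B is a non-terminal, add [B → .γ] for all productions B → γ; repeat for the newly added items until nothing changes.

Start with: [T → . b )]
The dot precedes the terminal b, so nothing is added.

CLOSURE = { [T → . b )] }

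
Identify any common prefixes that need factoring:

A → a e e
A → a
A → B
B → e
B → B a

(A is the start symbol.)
Left-factoring is needed when two productions for the same non-terminal
share a common prefix on the right-hand side.

Productions for A:
  A → a e e
  A → a
  A → B
Productions for B:
  B → e
  B → B a

Found common prefix 'a' in productions for A

Answer: Yes, A has productions with common prefix 'a'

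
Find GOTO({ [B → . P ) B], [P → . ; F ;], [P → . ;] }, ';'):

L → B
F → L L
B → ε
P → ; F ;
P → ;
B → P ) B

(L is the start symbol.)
GOTO(I, ';') = CLOSURE({ [A → αX.β] : [A → α.Xβ] ∈ I, X = ';' })

Items with dot before ';', with the dot advanced:
  [P → . ;] → [P → ; .]
  [P → . ; F ;] → [P → ; . F ;]
Closure of the advanced items:
  [P → ; . F ;] has the dot before F: add [F → . L L]
  [F → . L L] has the dot before L: add [L → . B]
  [L → . B] has the dot before B: add [B → .], [B → . P ) B]
  [B → . P ) B] has the dot before P: add [P → . ; F ;], [P → . ;]

GOTO = { [B → . P ) B], [B → .], [F → . L L], [L → . B], [P → . ; F ;], [P → . ;], [P → ; . F ;], [P → ; .] }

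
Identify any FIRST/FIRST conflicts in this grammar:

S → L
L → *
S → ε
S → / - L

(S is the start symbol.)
No FIRST/FIRST conflicts.

FIRST sets of the non-terminals at (or reachable through a nullable prefix from) the front of some alternative:
  FIRST(L) = { '*' }

Productions for S:
  S → L: FIRST = { '*' }
  S → ε: FIRST = { ε }
  S → / - L: FIRST = { '/' }
L has only one production, so no FIRST/FIRST conflict is possible there.

All alternatives of each non-terminal have pairwise disjoint FIRST sets.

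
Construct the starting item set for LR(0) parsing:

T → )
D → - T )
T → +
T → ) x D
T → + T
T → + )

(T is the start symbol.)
First, augment the grammar with T' → T
I₀ = CLOSURE({ [T' → . T] }):
  [T' → . T] has the dot before T: add [T → . )], [T → . +], [T → . ) x D], [T → . + T], [T → . + )]
No further items can be added.

I₀ = { [T → . ) x D], [T → . )], [T → . + )], [T → . + T], [T → . +], [T' → . T] }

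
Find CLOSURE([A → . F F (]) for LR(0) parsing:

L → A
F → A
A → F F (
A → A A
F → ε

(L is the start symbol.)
To compute CLOSURE, for each item [A → α.Bβ] where B is a non-terminal, add [B → .γ] for all productions B → γ; repeat for the newly added items until nothing changes.

Start with: [A → . F F (]
  [A → . F F (] has the dot before F: add [F → . A], [F → .]
  [F → . A] has the dot before A: add [A → . A A]
No further items can be added.

CLOSURE = { [A → . A A], [A → . F F (], [F → . A], [F → .] }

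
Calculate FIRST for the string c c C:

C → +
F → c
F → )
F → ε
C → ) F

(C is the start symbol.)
To compute FIRST(c c C), process the symbols left to right:
Symbol c is a terminal. Add 'c' and stop.
FIRST(c c C) = { 'c' }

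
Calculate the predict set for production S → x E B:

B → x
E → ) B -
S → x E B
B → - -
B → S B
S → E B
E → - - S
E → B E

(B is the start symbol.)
{ 'x' }

PREDICT(S → x E B) = (FIRST(RHS) \ {ε}) ∪ (FOLLOW(S) if ε ∈ FIRST(RHS), i.e. RHS ⇒* ε)
FIRST(x E B) = { 'x' }
ε ∉ FIRST(x E B), so FOLLOW(S) is not added.
PREDICT(S → x E B) = { 'x' }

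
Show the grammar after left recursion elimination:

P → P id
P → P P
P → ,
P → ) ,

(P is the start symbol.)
P → , P'
P → ) , P'
P' → id P'
P' → P P'
P' → ε

P is directly left-recursive. The standard transformation for
  A → A α₁ | ... | A α_m | β₁ | ... | β_n
is
  A  → β₁ A' | ... | β_n A'
  A' → α₁ A' | ... | α_m A' | ε

P → , becomes P → , P'
P → ) , becomes P → ) , P'
P → P id becomes P' → id P'
P → P P becomes P' → P P'
Add P' → ε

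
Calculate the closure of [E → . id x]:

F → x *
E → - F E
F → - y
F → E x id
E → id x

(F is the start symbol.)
Start with: [E → . id x]
The dot precedes the terminal id, so nothing is added.

CLOSURE = { [E → . id x] }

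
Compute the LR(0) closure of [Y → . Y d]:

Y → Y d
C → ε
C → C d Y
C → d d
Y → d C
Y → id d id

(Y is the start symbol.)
To compute CLOSURE, for each item [A → α.Bβ] where B is a non-terminal, add [B → .γ] for all productions B → γ; repeat for the newly added items until nothing changes.

Start with: [Y → . Y d]
  [Y → . Y d] has the dot before Y: add [Y → . d C], [Y → . id d id]
No further items can be added.

CLOSURE = { [Y → . Y d], [Y → . d C], [Y → . id d id] }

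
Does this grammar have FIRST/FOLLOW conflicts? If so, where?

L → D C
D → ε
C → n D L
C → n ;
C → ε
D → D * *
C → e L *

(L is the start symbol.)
A FIRST/FOLLOW conflict occurs when a non-terminal N has a nullable alternative N → β (β ⇒* ε) and another alternative N → α with FIRST(α) ∩ FOLLOW(N) ≠ ∅: on such a lookahead the parser cannot decide between expanding α and letting N vanish via β.

Nullable non-terminals: C, D, L.
FIRST sets used below: FIRST(D) = { '*', ε }

C: nullable alternative(s) C → ε; FOLLOW(C) = { $, '*' }
  C → n D L: FIRST \ {ε} = { 'n' } — disjoint from FOLLOW(C)
  C → n ;: FIRST \ {ε} = { 'n' } — disjoint from FOLLOW(C)
  C → ε: FIRST \ {ε} = { } — this is the only nullable alternative, skip
  C → e L *: FIRST \ {ε} = { 'e' } — disjoint from FOLLOW(C)

D: nullable alternative(s) D → ε; FOLLOW(D) = { $, '*', 'e', 'n' }
  D → ε: FIRST \ {ε} = { } — this is the only nullable alternative, skip
  D → D * *: FIRST \ {ε} = { '*' } — overlaps FOLLOW(D) on { '*' }: CONFLICT
L has a nullable alternative but only one production, so nothing to check.

So the grammar has 1 FIRST/FOLLOW conflict (marked CONFLICT above).

Answer: Yes. D → D '*' '*' with FOLLOW(D) on { '*' }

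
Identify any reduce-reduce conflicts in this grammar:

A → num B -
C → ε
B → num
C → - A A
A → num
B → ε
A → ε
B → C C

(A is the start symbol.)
A reduce-reduce conflict occurs when an LR(0) state has two complete items [A → α .] and [B → β .] — both call for a reduction, and with no lookahead the parser cannot choose between them.

Augment with A' → A and build the canonical LR(0) collection (I0 = CLOSURE({[A' → . A]}), then GOTO on every symbol after a dot until no new states appear). It has 11 states:
  I0: { [A → . num B -], [A → . num], [A → .], [A' → . A] }  — shift, reduce
  I1: { [A' → A .] }  — accept
  I2: { [A → num . B -], [A → num .], [B → . C C], [B → . num], [B → .], [C → . - A A], [C → .] }  — shift, 3 reduces
  I3: { [A → . num B -], [A → . num], [A → .], [C → - . A A] }  — shift, reduce
  I4: { [A → num B . -] }  — shift
  I5: { [B → C . C], [C → . - A A], [C → .] }  — shift, reduce
  I6: { [B → num .] }  — reduce
  I7: { [B → C C .] }  — reduce
  I8: { [A → num B - .] }  — reduce
  I9: { [A → . num B -], [A → . num], [A → .], [C → - A . A] }  — shift, reduce
  I10: { [C → - A A .] }  — reduce

I2 contains complete items [A → num .], [B → .], [C → .] — reduce-reduce conflict.

Answer: Yes — I2: [A → num .] vs [B → .]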